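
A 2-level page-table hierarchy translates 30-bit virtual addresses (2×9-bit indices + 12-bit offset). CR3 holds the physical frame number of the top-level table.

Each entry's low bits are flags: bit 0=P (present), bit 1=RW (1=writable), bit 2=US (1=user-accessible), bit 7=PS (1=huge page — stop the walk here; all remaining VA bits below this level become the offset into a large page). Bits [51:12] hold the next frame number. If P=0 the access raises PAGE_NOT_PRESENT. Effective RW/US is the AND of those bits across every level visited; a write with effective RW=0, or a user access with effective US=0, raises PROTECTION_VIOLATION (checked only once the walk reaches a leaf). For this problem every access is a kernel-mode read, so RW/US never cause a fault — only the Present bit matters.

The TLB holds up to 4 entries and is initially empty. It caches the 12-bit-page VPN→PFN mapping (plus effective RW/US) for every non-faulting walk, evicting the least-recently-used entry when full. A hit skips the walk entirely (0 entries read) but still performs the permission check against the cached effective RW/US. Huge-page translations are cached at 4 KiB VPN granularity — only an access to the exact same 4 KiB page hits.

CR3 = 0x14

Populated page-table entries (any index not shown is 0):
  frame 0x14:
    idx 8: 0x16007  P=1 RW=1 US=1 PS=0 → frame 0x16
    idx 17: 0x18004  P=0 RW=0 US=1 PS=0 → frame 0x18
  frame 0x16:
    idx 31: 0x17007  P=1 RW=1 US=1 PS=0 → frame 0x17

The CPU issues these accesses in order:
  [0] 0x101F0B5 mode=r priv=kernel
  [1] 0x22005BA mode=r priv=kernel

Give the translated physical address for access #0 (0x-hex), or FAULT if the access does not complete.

Walk each access:
#0 VA=0x101F0B5 (r,kernel):
  L0 @0x14[8] → 0x16007  P=1,RW=1,US=1,PS=0
  L1 @0x16[31] → 0x17007  P=1,RW=1,US=1,PS=0
  → PA=0x170B5  (2 entries read)
#1 VA=0x22005BA (r,kernel):
  L0 @0x14[17] → 0x18004  P=0,RW=0,US=1,PS=0
  ✗ PAGE_NOT_PRESENT  [1 reads]

Access #0 PA: 0x170B5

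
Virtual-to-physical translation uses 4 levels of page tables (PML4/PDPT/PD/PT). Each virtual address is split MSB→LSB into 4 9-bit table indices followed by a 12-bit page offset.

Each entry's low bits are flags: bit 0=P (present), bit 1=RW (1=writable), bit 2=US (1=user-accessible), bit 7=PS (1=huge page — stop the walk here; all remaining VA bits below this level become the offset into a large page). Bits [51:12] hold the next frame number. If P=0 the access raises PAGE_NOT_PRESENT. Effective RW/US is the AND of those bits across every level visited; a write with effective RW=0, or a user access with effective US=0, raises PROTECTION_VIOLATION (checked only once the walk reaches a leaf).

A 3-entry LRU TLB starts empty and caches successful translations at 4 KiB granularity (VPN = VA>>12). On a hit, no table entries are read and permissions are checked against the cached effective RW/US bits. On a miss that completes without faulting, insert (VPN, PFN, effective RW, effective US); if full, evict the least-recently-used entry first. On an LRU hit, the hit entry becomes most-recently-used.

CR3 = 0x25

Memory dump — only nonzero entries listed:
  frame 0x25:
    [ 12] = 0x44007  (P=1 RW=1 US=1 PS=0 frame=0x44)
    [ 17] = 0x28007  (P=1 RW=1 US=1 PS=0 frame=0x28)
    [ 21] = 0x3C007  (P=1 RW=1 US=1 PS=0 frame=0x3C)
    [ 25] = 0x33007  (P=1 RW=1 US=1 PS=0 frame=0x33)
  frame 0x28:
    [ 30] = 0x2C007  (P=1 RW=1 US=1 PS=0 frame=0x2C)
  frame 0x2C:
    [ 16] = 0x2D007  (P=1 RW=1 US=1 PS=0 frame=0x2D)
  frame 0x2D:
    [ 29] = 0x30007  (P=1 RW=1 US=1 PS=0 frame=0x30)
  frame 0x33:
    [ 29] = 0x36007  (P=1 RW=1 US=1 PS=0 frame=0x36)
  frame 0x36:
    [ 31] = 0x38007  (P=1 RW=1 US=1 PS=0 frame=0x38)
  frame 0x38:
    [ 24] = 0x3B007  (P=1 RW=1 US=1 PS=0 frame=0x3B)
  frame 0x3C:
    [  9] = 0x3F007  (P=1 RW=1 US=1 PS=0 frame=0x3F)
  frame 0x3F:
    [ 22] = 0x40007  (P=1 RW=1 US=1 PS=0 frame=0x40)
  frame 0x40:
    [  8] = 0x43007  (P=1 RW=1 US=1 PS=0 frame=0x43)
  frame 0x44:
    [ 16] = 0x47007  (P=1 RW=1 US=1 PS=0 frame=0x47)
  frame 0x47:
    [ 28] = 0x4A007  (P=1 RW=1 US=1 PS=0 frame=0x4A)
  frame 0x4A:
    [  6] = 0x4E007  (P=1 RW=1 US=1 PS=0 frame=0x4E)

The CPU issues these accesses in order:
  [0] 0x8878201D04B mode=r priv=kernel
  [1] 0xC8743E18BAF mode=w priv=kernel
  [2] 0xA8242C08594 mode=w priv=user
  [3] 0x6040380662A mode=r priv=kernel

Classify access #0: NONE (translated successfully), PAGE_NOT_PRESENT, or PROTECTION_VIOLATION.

Per-access translation:
#0 VA=0x8878201D04B (r,kernel):
  L0: frame=0x25 idx=17 entry=0x28007 [P=1 RW=1 US=1 PS=0]
  L1: frame=0x28 idx=30 entry=0x2C007 [P=1 RW=1 US=1 PS=0]
  L2: frame=0x2C idx=16 entry=0x2D007 [P=1 RW=1 US=1 PS=0]
  L3: frame=0x2D idx=29 entry=0x30007 [P=1 RW=1 US=1 PS=0]
  → PA=0x3004B  (4 entries read)
#1 VA=0xC8743E18BAF (w,kernel):
  L0: frame=0x25 idx=25 entry=0x33007 [P=1 RW=1 US=1 PS=0]
  L1: frame=0x33 idx=29 entry=0x36007 [P=1 RW=1 US=1 PS=0]
  L2: frame=0x36 idx=31 entry=0x38007 [P=1 RW=1 US=1 PS=0]
  L3: frame=0x38 idx=24 entry=0x3B007 [P=1 RW=1 US=1 PS=0]
  → PA=0x3BBAF  (4 entries read)
#2 VA=0xA8242C08594 (w,user):
  L0: frame=0x25 idx=21 entry=0x3C007 [P=1 RW=1 US=1 PS=0]
  L1: frame=0x3C idx=9 entry=0x3F007 [P=1 RW=1 US=1 PS=0]
  L2: frame=0x3F idx=22 entry=0x40007 [P=1 RW=1 US=1 PS=0]
  L3: frame=0x40 idx=8 entry=0x43007 [P=1 RW=1 US=1 PS=0]
  → PA=0x43594  (4 entries read)
#3 VA=0x6040380662A (r,kernel):
  L0: frame=0x25 idx=12 entry=0x44007 [P=1 RW=1 US=1 PS=0]
  L1: frame=0x44 idx=16 entry=0x47007 [P=1 RW=1 US=1 PS=0]
  L2: frame=0x47 idx=28 entry=0x4A007 [P=1 RW=1 US=1 PS=0]
  L3: frame=0x4A idx=6 entry=0x4E007 [P=1 RW=1 US=1 PS=0]
  → PA=0x4E62A  (4 entries read)

Access #0 fault: NONE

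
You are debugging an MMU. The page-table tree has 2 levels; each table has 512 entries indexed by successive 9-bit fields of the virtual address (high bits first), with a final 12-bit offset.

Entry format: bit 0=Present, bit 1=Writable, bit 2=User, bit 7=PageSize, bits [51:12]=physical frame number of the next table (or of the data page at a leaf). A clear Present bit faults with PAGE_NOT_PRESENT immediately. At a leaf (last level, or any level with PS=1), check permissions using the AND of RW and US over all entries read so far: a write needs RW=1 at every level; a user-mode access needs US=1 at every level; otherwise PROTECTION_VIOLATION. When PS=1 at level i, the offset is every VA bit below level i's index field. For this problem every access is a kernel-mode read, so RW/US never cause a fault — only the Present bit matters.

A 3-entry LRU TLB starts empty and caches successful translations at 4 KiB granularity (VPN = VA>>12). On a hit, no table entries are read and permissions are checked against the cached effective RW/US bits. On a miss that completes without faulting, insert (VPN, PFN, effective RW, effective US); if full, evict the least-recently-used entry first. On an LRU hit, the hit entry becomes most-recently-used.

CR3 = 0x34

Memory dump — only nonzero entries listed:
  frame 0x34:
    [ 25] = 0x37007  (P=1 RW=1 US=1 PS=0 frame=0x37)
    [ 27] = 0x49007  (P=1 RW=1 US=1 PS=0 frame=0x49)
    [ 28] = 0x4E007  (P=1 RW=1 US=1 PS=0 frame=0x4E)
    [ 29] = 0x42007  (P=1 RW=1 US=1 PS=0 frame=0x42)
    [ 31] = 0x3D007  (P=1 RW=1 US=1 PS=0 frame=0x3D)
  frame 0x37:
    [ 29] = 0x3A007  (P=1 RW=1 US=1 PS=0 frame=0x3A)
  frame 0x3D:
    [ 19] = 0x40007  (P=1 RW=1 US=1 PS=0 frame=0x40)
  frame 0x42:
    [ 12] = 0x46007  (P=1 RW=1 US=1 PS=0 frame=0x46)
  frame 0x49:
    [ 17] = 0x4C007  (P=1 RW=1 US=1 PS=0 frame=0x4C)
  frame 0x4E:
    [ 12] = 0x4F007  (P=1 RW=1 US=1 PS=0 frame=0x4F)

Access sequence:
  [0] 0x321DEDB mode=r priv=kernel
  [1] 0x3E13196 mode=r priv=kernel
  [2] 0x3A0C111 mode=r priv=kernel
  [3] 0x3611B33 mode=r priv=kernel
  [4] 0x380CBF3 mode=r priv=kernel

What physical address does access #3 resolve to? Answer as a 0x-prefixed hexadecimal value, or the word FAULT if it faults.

Walk each access:
#0 VA=0x321DEDB (r,kernel):
  [0] read 0x34 idx=25: raw=0x37007 flags P=1 W=1 U=1 S=0
  [1] read 0x37 idx=29: raw=0x3A007 flags P=1 W=1 U=1 S=0
  → PA=0x3AEDB  (2 entries read)
#1 VA=0x3E13196 (r,kernel):
  [0] read 0x34 idx=31: raw=0x3D007 flags P=1 W=1 U=1 S=0
  [1] read 0x3D idx=19: raw=0x40007 flags P=1 W=1 U=1 S=0
  → PA=0x40196  (2 entries read)
#2 VA=0x3A0C111 (r,kernel):
  [0] read 0x34 idx=29: raw=0x42007 flags P=1 W=1 U=1 S=0
  [1] read 0x42 idx=12: raw=0x46007 flags P=1 W=1 U=1 S=0
  → PA=0x46111  (2 entries read)
#3 VA=0x3611B33 (r,kernel):
  [0] read 0x34 idx=27: raw=0x49007 flags P=1 W=1 U=1 S=0
  [1] read 0x49 idx=17: raw=0x4C007 flags P=1 W=1 U=1 S=0
  → PA=0x4CB33  (2 entries read)
#4 VA=0x380CBF3 (r,kernel):
  [0] read 0x34 idx=28: raw=0x4E007 flags P=1 W=1 U=1 S=0
  [1] read 0x4E idx=12: raw=0x4F007 flags P=1 W=1 U=1 S=0
  → PA=0x4FBF3  (2 entries read)

Access #3 PA: 0x4CB33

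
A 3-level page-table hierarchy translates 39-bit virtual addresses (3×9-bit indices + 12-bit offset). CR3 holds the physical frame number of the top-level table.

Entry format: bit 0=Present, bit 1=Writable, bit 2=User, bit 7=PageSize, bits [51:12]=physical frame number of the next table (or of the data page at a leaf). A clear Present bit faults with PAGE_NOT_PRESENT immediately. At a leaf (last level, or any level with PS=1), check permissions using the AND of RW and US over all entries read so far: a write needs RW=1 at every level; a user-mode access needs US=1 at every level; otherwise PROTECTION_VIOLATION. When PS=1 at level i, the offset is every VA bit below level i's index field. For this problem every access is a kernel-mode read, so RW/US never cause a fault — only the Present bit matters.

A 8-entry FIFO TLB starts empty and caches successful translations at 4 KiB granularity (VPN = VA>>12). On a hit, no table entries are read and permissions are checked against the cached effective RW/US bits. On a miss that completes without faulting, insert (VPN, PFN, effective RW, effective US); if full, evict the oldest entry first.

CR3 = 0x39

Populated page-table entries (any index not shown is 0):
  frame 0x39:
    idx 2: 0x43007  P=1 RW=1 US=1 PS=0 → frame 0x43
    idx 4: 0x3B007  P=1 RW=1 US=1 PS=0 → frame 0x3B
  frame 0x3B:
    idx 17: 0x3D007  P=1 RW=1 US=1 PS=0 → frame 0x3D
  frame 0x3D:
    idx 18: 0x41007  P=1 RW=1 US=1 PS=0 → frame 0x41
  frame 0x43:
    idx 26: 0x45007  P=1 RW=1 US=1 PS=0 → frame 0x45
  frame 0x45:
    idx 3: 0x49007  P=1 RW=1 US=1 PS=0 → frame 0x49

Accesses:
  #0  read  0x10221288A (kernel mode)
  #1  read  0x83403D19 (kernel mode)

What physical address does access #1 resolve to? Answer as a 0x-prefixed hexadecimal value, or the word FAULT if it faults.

Per-access translation:
#0 VA=0x10221288A (r,kernel):
  lvl0: tbl 0x39, slot 4 ⇒ 0x3B007 (P1/RW1/US1/PS0)
  lvl1: tbl 0x3B, slot 17 ⇒ 0x3D007 (P1/RW1/US1/PS0)
  lvl2: tbl 0x3D, slot 18 ⇒ 0x41007 (P1/RW1/US1/PS0)
  → PA=0x4188A  (3 entries read)
#1 VA=0x83403D19 (r,kernel):
  lvl0: tbl 0x39, slot 2 ⇒ 0x43007 (P1/RW1/US1/PS0)
  lvl1: tbl 0x43, slot 26 ⇒ 0x45007 (P1/RW1/US1/PS0)
  lvl2: tbl 0x45, slot 3 ⇒ 0x49007 (P1/RW1/US1/PS0)
  → PA=0x49D19  (3 entries read)

Access #1 PA: 0x49D19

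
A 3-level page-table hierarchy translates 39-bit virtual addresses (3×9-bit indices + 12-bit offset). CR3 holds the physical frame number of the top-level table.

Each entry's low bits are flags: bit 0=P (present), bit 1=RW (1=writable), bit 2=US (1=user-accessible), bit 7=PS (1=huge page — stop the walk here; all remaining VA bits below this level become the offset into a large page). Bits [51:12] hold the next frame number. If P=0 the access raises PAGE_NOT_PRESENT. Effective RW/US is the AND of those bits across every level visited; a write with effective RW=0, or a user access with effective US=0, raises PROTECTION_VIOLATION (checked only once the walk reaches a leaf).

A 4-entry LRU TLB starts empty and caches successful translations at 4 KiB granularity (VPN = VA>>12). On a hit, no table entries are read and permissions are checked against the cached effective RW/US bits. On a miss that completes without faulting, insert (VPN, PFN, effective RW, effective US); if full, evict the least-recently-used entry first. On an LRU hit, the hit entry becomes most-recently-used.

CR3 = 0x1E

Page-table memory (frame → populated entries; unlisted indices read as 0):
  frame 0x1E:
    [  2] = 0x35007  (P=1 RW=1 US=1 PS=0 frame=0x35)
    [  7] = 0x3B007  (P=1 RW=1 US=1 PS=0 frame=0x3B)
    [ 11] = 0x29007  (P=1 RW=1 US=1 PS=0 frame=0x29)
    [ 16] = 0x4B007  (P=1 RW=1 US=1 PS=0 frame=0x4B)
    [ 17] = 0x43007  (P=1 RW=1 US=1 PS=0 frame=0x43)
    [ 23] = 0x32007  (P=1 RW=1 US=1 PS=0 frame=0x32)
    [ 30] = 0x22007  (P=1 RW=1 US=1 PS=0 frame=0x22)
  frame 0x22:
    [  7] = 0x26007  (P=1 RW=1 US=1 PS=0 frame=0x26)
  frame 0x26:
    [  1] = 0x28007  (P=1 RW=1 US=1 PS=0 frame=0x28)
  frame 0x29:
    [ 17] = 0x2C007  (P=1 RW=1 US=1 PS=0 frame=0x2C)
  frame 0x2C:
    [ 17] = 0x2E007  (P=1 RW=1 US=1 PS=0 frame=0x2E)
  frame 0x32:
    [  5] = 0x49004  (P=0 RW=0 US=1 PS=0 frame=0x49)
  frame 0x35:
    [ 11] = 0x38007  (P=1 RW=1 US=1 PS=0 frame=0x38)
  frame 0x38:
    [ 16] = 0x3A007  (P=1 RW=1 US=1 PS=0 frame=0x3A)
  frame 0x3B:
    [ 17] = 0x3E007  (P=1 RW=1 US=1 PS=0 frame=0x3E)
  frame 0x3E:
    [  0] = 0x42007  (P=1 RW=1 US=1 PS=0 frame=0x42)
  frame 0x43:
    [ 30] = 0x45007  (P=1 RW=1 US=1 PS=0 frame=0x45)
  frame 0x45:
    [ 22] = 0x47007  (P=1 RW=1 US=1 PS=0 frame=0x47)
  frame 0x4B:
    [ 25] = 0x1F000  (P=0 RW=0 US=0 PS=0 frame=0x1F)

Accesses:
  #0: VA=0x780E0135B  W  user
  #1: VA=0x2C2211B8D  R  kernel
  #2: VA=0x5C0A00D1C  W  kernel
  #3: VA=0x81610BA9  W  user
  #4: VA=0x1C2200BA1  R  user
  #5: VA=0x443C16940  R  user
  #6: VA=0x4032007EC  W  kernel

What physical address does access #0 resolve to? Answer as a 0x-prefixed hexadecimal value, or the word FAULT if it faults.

Per-access translation:
#0 VA=0x780E0135B (w,user):
  [0] read 0x1E idx=30: raw=0x22007 flags P=1 W=1 U=1 S=0
  [1] read 0x22 idx=7: raw=0x26007 flags P=1 W=1 U=1 S=0
  [2] read 0x26 idx=1: raw=0x28007 flags P=1 W=1 U=1 S=0
  → PA=0x2835B  (3 entries read)
#1 VA=0x2C2211B8D (r,kernel):
  [0] read 0x1E idx=11: raw=0x29007 flags P=1 W=1 U=1 S=0
  [1] read 0x29 idx=17: raw=0x2C007 flags P=1 W=1 U=1 S=0
  [2] read 0x2C idx=17: raw=0x2E007 flags P=1 W=1 U=1 S=0
  → PA=0x2EB8D  (3 entries read)
#2 VA=0x5C0A00D1C (w,kernel):
  [0] read 0x1E idx=23: raw=0x32007 flags P=1 W=1 U=1 S=0
  [1] read 0x32 idx=5: raw=0x49004 flags P=0 W=0 U=1 S=0
  ⇒ fault: PAGE_NOT_PRESENT  — 2 lookups
#3 VA=0x81610BA9 (w,user):
  [0] read 0x1E idx=2: raw=0x35007 flags P=1 W=1 U=1 S=0
  [1] read 0x35 idx=11: raw=0x38007 flags P=1 W=1 U=1 S=0
  [2] read 0x38 idx=16: raw=0x3A007 flags P=1 W=1 U=1 S=0
  → PA=0x3ABA9  (3 entries read)
#4 VA=0x1C2200BA1 (r,user):
  [0] read 0x1E idx=7: raw=0x3B007 flags P=1 W=1 U=1 S=0
  [1] read 0x3B idx=17: raw=0x3E007 flags P=1 W=1 U=1 S=0
  [2] read 0x3E idx=0: raw=0x42007 flags P=1 W=1 U=1 S=0
  → PA=0x42BA1  (3 entries read)
#5 VA=0x443C16940 (r,user):
  [0] read 0x1E idx=17: raw=0x43007 flags P=1 W=1 U=1 S=0
  [1] read 0x43 idx=30: raw=0x45007 flags P=1 W=1 U=1 S=0
  [2] read 0x45 idx=22: raw=0x47007 flags P=1 W=1 U=1 S=0
  → PA=0x47940  (3 entries read)
#6 VA=0x4032007EC (w,kernel):
  [0] read 0x1E idx=16: raw=0x4B007 flags P=1 W=1 U=1 S=0
  [1] read 0x4B idx=25: raw=0x1F000 flags P=0 W=0 U=0 S=0
  ⇒ fault: PAGE_NOT_PRESENT  — 2 lookups

Access #0 PA: 0x2835B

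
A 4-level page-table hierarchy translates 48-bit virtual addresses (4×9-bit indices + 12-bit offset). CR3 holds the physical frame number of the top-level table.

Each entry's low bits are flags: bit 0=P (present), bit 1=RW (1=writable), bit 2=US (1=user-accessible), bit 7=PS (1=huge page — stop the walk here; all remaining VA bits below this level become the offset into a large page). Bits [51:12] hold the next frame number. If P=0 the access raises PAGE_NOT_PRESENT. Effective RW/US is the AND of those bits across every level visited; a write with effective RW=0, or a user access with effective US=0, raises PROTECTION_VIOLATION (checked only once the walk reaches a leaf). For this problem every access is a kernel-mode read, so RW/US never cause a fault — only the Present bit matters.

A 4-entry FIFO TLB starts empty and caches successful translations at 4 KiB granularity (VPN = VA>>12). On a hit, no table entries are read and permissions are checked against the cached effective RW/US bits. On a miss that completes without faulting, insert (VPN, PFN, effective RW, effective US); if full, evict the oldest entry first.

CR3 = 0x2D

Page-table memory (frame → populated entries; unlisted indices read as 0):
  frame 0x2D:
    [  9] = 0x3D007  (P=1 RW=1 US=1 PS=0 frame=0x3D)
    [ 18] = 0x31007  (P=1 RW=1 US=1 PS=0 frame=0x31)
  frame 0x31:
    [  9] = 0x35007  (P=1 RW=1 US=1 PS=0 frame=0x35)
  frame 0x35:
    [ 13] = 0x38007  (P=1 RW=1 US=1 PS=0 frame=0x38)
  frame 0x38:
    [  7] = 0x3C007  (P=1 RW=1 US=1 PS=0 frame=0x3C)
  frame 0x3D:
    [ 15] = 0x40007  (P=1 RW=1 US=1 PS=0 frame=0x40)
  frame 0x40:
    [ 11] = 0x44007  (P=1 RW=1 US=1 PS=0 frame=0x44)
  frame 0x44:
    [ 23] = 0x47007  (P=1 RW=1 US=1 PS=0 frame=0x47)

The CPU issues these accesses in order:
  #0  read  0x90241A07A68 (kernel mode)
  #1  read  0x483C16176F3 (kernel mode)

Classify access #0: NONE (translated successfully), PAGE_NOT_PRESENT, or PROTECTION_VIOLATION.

Per-access translation:
#0 VA=0x90241A07A68 (r,kernel):
  lvl0: tbl 0x2D, slot 18 ⇒ 0x31007 (P1/RW1/US1/PS0)
  lvl1: tbl 0x31, slot 9 ⇒ 0x35007 (P1/RW1/US1/PS0)
  lvl2: tbl 0x35, slot 13 ⇒ 0x38007 (P1/RW1/US1/PS0)
  lvl3: tbl 0x38, slot 7 ⇒ 0x3C007 (P1/RW1/US1/PS0)
  ⇒ phys 0x3CA68  [4 reads]
#1 VA=0x483C16176F3 (r,kernel):
  lvl0: tbl 0x2D, slot 9 ⇒ 0x3D007 (P1/RW1/US1/PS0)
  lvl1: tbl 0x3D, slot 15 ⇒ 0x40007 (P1/RW1/US1/PS0)
  lvl2: tbl 0x40, slot 11 ⇒ 0x44007 (P1/RW1/US1/PS0)
  lvl3: tbl 0x44, slot 23 ⇒ 0x47007 (P1/RW1/US1/PS0)
  ⇒ phys 0x476F3  [4 reads]

Access #0 fault: NONE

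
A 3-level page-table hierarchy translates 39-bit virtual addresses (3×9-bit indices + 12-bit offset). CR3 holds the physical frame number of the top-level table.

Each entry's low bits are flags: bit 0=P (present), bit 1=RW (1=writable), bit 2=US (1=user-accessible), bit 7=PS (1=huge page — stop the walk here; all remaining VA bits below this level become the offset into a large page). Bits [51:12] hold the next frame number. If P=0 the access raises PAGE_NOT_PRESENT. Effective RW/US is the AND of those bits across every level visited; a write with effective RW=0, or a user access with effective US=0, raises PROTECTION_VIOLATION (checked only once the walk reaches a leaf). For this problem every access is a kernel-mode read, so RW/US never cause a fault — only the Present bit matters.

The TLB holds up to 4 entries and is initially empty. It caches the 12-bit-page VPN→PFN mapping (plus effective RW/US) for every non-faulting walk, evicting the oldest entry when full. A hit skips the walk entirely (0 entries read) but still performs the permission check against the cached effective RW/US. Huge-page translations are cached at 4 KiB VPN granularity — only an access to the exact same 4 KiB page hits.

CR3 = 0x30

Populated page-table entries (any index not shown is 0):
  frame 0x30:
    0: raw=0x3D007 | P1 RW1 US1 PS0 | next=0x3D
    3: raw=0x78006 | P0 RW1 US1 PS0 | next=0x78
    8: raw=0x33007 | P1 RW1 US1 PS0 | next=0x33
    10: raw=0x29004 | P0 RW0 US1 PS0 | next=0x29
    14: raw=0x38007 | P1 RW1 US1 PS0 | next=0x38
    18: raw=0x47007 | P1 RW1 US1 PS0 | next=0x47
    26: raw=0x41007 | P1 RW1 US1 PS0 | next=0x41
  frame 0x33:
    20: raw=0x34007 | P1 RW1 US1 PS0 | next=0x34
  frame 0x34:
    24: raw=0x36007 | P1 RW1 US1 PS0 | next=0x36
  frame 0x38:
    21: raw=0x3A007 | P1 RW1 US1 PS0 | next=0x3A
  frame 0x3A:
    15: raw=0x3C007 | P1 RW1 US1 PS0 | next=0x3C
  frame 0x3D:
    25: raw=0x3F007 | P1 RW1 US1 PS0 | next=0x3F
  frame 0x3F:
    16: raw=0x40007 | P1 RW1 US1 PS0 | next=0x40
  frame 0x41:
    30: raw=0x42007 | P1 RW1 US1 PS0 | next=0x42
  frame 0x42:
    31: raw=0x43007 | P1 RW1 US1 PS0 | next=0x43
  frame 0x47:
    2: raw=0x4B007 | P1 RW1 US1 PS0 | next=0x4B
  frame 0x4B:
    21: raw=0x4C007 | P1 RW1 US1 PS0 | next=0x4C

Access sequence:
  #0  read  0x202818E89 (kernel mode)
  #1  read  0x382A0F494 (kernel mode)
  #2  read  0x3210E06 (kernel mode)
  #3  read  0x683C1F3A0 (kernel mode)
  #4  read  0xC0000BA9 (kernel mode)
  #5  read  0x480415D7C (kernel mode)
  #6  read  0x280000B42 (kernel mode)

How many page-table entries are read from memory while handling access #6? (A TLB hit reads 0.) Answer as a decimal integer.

Walk each access:
#0 VA=0x202818E89 (r,kernel):
  L0 @0x30[8] → 0x33007  P=1,RW=1,US=1,PS=0
  L1 @0x33[20] → 0x34007  P=1,RW=1,US=1,PS=0
  L2 @0x34[24] → 0x36007  P=1,RW=1,US=1,PS=0
  → PA=0x36E89  (3 entries read)
#1 VA=0x382A0F494 (r,kernel):
  L0 @0x30[14] → 0x38007  P=1,RW=1,US=1,PS=0
  L1 @0x38[21] → 0x3A007  P=1,RW=1,US=1,PS=0
  L2 @0x3A[15] → 0x3C007  P=1,RW=1,US=1,PS=0
  → PA=0x3C494  (3 entries read)
#2 VA=0x3210E06 (r,kernel):
  L0 @0x30[0] → 0x3D007  P=1,RW=1,US=1,PS=0
  L1 @0x3D[25] → 0x3F007  P=1,RW=1,US=1,PS=0
  L2 @0x3F[16] → 0x40007  P=1,RW=1,US=1,PS=0
  → PA=0x40E06  (3 entries read)
#3 VA=0x683C1F3A0 (r,kernel):
  L0 @0x30[26] → 0x41007  P=1,RW=1,US=1,PS=0
  L1 @0x41[30] → 0x42007  P=1,RW=1,US=1,PS=0
  L2 @0x42[31] → 0x43007  P=1,RW=1,US=1,PS=0
  → PA=0x433A0  (3 entries read)
#4 VA=0xC0000BA9 (r,kernel):
  L0 @0x30[3] → 0x78006  P=0,RW=1,US=1,PS=0
  ⇒ fault: PAGE_NOT_PRESENT  — 1 lookups
#5 VA=0x480415D7C (r,kernel):
  L0 @0x30[18] → 0x47007  P=1,RW=1,US=1,PS=0
  L1 @0x47[2] → 0x4B007  P=1,RW=1,US=1,PS=0
  L2 @0x4B[21] → 0x4C007  P=1,RW=1,US=1,PS=0
  → PA=0x4CD7C  (3 entries read)
#6 VA=0x280000B42 (r,kernel):
  L0 @0x30[10] → 0x29004  P=0,RW=0,US=1,PS=0
  ⇒ fault: PAGE_NOT_PRESENT  — 1 lookups

Entries read for #6: 1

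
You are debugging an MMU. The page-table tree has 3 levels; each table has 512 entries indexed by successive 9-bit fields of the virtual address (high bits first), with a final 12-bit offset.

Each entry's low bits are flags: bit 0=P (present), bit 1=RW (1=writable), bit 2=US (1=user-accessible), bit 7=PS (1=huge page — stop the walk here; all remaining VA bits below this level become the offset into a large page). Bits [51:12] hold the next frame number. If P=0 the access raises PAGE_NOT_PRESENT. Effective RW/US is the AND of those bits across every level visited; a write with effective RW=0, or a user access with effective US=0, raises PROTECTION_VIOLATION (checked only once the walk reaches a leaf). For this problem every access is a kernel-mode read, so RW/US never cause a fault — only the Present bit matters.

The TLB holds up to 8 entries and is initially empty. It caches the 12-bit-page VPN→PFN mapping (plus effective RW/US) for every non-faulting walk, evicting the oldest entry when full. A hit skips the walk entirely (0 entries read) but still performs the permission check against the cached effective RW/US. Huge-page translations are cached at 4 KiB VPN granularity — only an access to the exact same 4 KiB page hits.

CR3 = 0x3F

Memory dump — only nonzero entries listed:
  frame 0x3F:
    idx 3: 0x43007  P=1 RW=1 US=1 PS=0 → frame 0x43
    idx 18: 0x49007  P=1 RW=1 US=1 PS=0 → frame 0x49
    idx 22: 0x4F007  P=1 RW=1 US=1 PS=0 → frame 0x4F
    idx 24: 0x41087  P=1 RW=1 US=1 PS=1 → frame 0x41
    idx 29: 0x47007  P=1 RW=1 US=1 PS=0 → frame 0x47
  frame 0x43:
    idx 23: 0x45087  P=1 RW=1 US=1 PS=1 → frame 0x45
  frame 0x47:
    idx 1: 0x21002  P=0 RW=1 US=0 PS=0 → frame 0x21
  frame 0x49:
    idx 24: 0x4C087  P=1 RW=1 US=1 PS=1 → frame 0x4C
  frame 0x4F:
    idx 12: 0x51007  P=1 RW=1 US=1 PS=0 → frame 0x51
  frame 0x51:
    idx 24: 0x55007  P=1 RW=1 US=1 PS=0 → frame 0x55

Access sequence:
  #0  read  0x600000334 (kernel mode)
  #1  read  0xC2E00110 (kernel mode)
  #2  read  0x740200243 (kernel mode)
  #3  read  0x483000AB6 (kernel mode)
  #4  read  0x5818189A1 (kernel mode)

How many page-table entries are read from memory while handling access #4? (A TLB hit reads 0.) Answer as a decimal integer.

Trace:
#0 VA=0x600000334 (r,kernel):
  L0: frame=0x3F idx=24 entry=0x41087 [P=1 RW=1 US=1 PS=1]
  ✓ 0x41334 (huge @L0)  — 1 lookups
#1 VA=0xC2E00110 (r,kernel):
  L0: frame=0x3F idx=3 entry=0x43007 [P=1 RW=1 US=1 PS=0]
  L1: frame=0x43 idx=23 entry=0x45087 [P=1 RW=1 US=1 PS=1]
  ✓ 0x45110 (huge @L1)  — 2 lookups
#2 VA=0x740200243 (r,kernel):
  L0: frame=0x3F idx=29 entry=0x47007 [P=1 RW=1 US=1 PS=0]
  L1: frame=0x47 idx=1 entry=0x21002 [P=0 RW=1 US=0 PS=0]
  ⇒ fault: PAGE_NOT_PRESENT  — 2 lookups
#3 VA=0x483000AB6 (r,kernel):
  L0: frame=0x3F idx=18 entry=0x49007 [P=1 RW=1 US=1 PS=0]
  L1: frame=0x49 idx=24 entry=0x4C087 [P=1 RW=1 US=1 PS=1]
  ✓ 0x4CAB6 (huge @L1)  — 2 lookups
#4 VA=0x5818189A1 (r,kernel):
  L0: frame=0x3F idx=22 entry=0x4F007 [P=1 RW=1 US=1 PS=0]
  L1: frame=0x4F idx=12 entry=0x51007 [P=1 RW=1 US=1 PS=0]
  L2: frame=0x51 idx=24 entry=0x55007 [P=1 RW=1 US=1 PS=0]
  ✓ 0x559A1  — 3 lookups

Entries read for #4: 3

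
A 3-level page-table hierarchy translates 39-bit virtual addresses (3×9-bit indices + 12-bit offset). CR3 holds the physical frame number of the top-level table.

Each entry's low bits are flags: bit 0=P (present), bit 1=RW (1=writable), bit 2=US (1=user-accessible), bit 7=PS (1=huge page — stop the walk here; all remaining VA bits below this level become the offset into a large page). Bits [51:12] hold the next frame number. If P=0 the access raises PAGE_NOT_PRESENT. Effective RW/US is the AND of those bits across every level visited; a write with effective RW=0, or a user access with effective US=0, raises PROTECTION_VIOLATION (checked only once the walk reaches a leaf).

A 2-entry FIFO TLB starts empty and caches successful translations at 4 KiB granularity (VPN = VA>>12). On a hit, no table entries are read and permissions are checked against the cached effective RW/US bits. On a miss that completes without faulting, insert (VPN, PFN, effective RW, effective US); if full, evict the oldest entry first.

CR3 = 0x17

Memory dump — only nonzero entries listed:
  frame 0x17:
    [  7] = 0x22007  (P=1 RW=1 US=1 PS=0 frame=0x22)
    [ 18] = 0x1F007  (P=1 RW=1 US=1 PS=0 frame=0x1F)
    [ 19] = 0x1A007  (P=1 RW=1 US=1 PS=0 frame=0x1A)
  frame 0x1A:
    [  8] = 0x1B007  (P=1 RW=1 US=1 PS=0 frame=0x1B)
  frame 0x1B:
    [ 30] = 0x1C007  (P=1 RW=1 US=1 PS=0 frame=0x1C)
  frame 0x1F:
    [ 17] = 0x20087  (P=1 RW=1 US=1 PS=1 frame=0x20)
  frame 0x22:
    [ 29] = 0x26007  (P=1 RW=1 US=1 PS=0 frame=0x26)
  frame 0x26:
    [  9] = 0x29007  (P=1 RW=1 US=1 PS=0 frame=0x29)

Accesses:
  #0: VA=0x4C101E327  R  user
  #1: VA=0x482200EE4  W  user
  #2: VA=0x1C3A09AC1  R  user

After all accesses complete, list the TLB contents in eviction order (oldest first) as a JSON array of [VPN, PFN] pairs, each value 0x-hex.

Trace:
#0 VA=0x4C101E327 (r,user):
  L0: frame=0x17 idx=19 entry=0x1A007 [P=1 RW=1 US=1 PS=0]
  L1: frame=0x1A idx=8 entry=0x1B007 [P=1 RW=1 US=1 PS=0]
  L2: frame=0x1B idx=30 entry=0x1C007 [P=1 RW=1 US=1 PS=0]
  → PA=0x1C327  (3 entries read)
#1 VA=0x482200EE4 (w,user):
  L0: frame=0x17 idx=18 entry=0x1F007 [P=1 RW=1 US=1 PS=0]
  L1: frame=0x1F idx=17 entry=0x20087 [P=1 RW=1 US=1 PS=1]
  → PA=0x20EE4 (huge @L1)  (2 entries read)
#2 VA=0x1C3A09AC1 (r,user):
  L0: frame=0x17 idx=7 entry=0x22007 [P=1 RW=1 US=1 PS=0]
  L1: frame=0x22 idx=29 entry=0x26007 [P=1 RW=1 US=1 PS=0]
  L2: frame=0x26 idx=9 entry=0x29007 [P=1 RW=1 US=1 PS=0]
  → PA=0x29AC1  (3 entries read)

TLB: [["0x482200", "0x20"], ["0x1C3A09", "0x29"]]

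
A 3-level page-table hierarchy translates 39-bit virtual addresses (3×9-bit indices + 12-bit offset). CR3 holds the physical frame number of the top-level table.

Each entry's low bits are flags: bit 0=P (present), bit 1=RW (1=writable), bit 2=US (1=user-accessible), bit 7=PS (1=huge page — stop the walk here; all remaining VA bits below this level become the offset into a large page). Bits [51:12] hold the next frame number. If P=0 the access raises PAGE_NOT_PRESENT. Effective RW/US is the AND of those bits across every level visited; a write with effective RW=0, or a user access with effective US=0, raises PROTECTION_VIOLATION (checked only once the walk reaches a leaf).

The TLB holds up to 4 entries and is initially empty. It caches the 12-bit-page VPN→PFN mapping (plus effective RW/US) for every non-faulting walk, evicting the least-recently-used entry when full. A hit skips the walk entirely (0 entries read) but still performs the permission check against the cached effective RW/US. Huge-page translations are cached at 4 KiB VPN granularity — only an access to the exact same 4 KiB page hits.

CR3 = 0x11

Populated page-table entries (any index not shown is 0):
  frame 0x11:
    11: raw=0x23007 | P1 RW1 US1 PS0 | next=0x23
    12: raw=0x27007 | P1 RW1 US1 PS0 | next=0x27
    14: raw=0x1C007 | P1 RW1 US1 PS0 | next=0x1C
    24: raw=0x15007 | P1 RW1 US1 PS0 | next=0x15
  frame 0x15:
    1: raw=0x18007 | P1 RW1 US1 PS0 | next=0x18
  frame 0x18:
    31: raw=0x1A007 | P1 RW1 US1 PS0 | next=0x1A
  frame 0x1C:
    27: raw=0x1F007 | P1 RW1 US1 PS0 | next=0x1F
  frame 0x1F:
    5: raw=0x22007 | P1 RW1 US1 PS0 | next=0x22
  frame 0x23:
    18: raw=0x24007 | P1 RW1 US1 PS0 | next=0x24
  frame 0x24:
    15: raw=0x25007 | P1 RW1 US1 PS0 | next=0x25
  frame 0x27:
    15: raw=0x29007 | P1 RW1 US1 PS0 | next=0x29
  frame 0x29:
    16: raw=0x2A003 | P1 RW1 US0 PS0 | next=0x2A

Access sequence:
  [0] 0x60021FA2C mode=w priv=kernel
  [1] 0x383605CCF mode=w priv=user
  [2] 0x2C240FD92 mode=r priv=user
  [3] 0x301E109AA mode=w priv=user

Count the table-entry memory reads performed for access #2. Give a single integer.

Trace:
#0 VA=0x60021FA2C (w,kernel):
  [0] read 0x11 idx=24: raw=0x15007 flags P=1 W=1 U=1 S=0
  [1] read 0x15 idx=1: raw=0x18007 flags P=1 W=1 U=1 S=0
  [2] read 0x18 idx=31: raw=0x1A007 flags P=1 W=1 U=1 S=0
  ⇒ phys 0x1AA2C  [3 reads]
#1 VA=0x383605CCF (w,user):
  [0] read 0x11 idx=14: raw=0x1C007 flags P=1 W=1 U=1 S=0
  [1] read 0x1C idx=27: raw=0x1F007 flags P=1 W=1 U=1 S=0
  [2] read 0x1F idx=5: raw=0x22007 flags P=1 W=1 U=1 S=0
  ⇒ phys 0x22CCF  [3 reads]
#2 VA=0x2C240FD92 (r,user):
  [0] read 0x11 idx=11: raw=0x23007 flags P=1 W=1 U=1 S=0
  [1] read 0x23 idx=18: raw=0x24007 flags P=1 W=1 U=1 S=0
  [2] read 0x24 idx=15: raw=0x25007 flags P=1 W=1 U=1 S=0
  ⇒ phys 0x25D92  [3 reads]
#3 VA=0x301E109AA (w,user):
  [0] read 0x11 idx=12: raw=0x27007 flags P=1 W=1 U=1 S=0
  [1] read 0x27 idx=15: raw=0x29007 flags P=1 W=1 U=1 S=0
  [2] read 0x29 idx=16: raw=0x2A003 flags P=1 W=1 U=0 S=0
  ⇒ fault: PROTECTION_VIOLATION  — 3 lookups

Entries read for #2: 3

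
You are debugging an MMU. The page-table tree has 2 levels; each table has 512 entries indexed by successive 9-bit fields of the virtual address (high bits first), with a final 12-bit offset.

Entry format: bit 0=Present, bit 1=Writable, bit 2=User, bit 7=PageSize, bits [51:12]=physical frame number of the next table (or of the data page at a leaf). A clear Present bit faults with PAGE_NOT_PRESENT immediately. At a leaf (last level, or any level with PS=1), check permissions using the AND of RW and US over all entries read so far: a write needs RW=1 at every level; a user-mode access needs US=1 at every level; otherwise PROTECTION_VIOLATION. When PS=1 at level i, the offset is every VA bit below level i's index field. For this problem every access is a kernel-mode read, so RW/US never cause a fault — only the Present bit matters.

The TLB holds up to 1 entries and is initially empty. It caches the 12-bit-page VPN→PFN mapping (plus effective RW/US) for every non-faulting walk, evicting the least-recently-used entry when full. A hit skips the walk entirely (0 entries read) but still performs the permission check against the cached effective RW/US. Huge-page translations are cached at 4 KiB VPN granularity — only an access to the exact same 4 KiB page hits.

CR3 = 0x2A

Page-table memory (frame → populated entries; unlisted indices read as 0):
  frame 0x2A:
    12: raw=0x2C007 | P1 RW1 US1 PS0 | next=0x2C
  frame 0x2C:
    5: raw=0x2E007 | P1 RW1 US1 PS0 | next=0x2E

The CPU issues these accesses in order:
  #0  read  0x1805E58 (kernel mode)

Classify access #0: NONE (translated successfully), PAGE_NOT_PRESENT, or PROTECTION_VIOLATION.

Trace:
#0 VA=0x1805E58 (r,kernel):
  L0 @0x2A[12] → 0x2C007  P=1,RW=1,US=1,PS=0
  L1 @0x2C[5] → 0x2E007  P=1,RW=1,US=1,PS=0
  ⇒ phys 0x2EE58  [2 reads]

Access #0 fault: NONE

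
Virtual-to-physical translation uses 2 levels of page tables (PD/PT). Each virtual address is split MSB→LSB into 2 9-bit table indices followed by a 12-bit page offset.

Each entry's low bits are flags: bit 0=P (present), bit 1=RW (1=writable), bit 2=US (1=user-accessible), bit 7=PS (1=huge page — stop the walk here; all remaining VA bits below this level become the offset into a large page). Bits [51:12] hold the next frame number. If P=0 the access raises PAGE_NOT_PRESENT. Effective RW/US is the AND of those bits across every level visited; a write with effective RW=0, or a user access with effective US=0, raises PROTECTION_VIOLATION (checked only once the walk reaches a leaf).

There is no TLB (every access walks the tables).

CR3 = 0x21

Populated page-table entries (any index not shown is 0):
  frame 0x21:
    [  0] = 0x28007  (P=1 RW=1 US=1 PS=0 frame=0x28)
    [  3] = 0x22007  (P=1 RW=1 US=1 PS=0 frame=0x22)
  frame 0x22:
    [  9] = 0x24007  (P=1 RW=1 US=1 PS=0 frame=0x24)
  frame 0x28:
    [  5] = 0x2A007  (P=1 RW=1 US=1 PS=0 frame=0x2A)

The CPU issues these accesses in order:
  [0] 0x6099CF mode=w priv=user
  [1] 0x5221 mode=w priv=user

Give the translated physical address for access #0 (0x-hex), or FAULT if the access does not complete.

Walk each access:
#0 VA=0x6099CF (w,user):
  lvl0: tbl 0x21, slot 3 ⇒ 0x22007 (P1/RW1/US1/PS0)
  lvl1: tbl 0x22, slot 9 ⇒ 0x24007 (P1/RW1/US1/PS0)
  → PA=0x249CF  (2 entries read)
#1 VA=0x5221 (w,user):
  lvl0: tbl 0x21, slot 0 ⇒ 0x28007 (P1/RW1/US1/PS0)
  lvl1: tbl 0x28, slot 5 ⇒ 0x2A007 (P1/RW1/US1/PS0)
  → PA=0x2A221  (2 entries read)

Access #0 PA: 0x249CF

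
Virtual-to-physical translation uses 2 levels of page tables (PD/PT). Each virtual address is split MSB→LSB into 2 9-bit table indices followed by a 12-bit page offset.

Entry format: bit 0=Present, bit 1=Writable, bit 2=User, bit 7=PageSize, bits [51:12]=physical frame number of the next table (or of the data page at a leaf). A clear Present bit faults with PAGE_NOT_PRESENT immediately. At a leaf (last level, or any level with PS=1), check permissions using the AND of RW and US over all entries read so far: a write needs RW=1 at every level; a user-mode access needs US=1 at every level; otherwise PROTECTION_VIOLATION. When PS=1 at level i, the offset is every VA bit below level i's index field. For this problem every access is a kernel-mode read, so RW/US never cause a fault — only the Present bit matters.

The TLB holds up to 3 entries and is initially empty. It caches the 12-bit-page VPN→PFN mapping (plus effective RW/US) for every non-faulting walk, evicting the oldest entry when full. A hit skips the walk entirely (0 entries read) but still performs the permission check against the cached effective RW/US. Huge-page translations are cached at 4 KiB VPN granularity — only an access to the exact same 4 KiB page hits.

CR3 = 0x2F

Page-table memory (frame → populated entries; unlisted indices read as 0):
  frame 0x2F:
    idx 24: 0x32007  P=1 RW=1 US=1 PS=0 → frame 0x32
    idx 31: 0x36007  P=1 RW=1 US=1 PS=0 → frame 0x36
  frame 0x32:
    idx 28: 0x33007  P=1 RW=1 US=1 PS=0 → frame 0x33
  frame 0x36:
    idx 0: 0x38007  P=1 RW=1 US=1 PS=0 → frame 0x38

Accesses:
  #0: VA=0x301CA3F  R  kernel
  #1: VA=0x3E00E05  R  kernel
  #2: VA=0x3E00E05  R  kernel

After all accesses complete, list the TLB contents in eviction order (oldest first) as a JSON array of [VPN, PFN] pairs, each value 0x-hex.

Walk each access:
#0 VA=0x301CA3F (r,kernel):
  [0] read 0x2F idx=24: raw=0x32007 flags P=1 W=1 U=1 S=0
  [1] read 0x32 idx=28: raw=0x33007 flags P=1 W=1 U=1 S=0
  ⇒ phys 0x33A3F  [2 reads]
#1 VA=0x3E00E05 (r,kernel):
  [0] read 0x2F idx=31: raw=0x36007 flags P=1 W=1 U=1 S=0
  [1] read 0x36 idx=0: raw=0x38007 flags P=1 W=1 U=1 S=0
  ⇒ phys 0x38E05  [2 reads]
#2 VA=0x3E00E05 (r,kernel):
  TLB hit vpn=0x3E00 → PA=0x38E05

TLB: [["0x301C", "0x33"], ["0x3E00", "0x38"]]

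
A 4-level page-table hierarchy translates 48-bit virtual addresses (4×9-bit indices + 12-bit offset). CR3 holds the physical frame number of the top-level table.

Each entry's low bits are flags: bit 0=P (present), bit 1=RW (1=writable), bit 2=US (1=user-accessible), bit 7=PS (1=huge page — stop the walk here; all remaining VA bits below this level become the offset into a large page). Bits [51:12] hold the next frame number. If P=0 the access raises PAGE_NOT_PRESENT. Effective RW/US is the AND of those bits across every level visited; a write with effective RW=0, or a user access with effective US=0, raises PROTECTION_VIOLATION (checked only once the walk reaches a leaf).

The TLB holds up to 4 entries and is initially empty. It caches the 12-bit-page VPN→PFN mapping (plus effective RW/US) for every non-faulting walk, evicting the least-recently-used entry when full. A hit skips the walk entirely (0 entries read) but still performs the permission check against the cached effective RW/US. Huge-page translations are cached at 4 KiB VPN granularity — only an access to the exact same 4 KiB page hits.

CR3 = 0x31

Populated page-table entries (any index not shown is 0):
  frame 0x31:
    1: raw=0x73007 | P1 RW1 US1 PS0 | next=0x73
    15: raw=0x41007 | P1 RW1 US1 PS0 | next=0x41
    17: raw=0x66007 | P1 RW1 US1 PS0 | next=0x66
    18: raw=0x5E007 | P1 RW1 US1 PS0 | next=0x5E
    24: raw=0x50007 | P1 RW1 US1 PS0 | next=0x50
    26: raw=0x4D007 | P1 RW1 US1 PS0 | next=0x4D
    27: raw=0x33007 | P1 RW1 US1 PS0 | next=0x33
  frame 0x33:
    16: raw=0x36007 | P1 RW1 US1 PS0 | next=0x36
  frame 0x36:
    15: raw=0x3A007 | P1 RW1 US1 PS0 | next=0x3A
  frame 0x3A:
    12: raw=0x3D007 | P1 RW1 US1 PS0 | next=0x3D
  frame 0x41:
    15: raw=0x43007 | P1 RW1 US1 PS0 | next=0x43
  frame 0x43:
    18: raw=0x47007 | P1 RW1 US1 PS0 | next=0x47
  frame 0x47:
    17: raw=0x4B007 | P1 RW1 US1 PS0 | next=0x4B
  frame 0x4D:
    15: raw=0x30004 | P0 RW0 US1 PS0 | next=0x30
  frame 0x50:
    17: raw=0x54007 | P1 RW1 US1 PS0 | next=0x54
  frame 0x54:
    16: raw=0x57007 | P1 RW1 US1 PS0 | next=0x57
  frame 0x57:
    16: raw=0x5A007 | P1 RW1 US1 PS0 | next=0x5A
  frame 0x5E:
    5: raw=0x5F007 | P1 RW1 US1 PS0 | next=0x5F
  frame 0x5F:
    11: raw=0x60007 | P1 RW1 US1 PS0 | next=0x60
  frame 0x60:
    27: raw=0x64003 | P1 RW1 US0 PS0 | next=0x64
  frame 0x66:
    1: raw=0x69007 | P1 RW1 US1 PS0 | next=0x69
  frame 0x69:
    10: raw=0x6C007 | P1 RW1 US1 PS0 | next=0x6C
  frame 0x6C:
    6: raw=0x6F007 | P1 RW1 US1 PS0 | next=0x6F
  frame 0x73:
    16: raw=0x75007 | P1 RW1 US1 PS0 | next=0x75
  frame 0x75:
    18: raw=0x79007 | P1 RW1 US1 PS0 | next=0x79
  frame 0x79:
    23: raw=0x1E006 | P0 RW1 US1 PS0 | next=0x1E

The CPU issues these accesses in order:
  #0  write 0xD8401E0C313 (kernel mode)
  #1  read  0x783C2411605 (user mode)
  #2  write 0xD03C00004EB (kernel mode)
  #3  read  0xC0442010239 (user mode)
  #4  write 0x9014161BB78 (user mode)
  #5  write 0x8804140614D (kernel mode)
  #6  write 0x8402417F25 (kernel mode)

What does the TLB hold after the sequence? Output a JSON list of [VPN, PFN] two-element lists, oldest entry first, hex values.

Per-access translation:
#0 VA=0xD8401E0C313 (w,kernel):
  lvl0: tbl 0x31, slot 27 ⇒ 0x33007 (P1/RW1/US1/PS0)
  lvl1: tbl 0x33, slot 16 ⇒ 0x36007 (P1/RW1/US1/PS0)
  lvl2: tbl 0x36, slot 15 ⇒ 0x3A007 (P1/RW1/US1/PS0)
  lvl3: tbl 0x3A, slot 12 ⇒ 0x3D007 (P1/RW1/US1/PS0)
  ⇒ phys 0x3D313  [4 reads]
#1 VA=0x783C2411605 (r,user):
  lvl0: tbl 0x31, slot 15 ⇒ 0x41007 (P1/RW1/US1/PS0)
  lvl1: tbl 0x41, slot 15 ⇒ 0x43007 (P1/RW1/US1/PS0)
  lvl2: tbl 0x43, slot 18 ⇒ 0x47007 (P1/RW1/US1/PS0)
  lvl3: tbl 0x47, slot 17 ⇒ 0x4B007 (P1/RW1/US1/PS0)
  ⇒ phys 0x4B605  [4 reads]
#2 VA=0xD03C00004EB (w,kernel):
  lvl0: tbl 0x31, slot 26 ⇒ 0x4D007 (P1/RW1/US1/PS0)
  lvl1: tbl 0x4D, slot 15 ⇒ 0x30004 (P0/RW0/US1/PS0)
  ✗ PAGE_NOT_PRESENT  [2 reads]
#3 VA=0xC0442010239 (r,user):
  lvl0: tbl 0x31, slot 24 ⇒ 0x50007 (P1/RW1/US1/PS0)
  lvl1: tbl 0x50, slot 17 ⇒ 0x54007 (P1/RW1/US1/PS0)
  lvl2: tbl 0x54, slot 16 ⇒ 0x57007 (P1/RW1/US1/PS0)
  lvl3: tbl 0x57, slot 16 ⇒ 0x5A007 (P1/RW1/US1/PS0)
  ⇒ phys 0x5A239  [4 reads]
#4 VA=0x9014161BB78 (w,user):
  lvl0: tbl 0x31, slot 18 ⇒ 0x5E007 (P1/RW1/US1/PS0)
  lvl1: tbl 0x5E, slot 5 ⇒ 0x5F007 (P1/RW1/US1/PS0)
  lvl2: tbl 0x5F, slot 11 ⇒ 0x60007 (P1/RW1/US1/PS0)
  lvl3: tbl 0x60, slot 27 ⇒ 0x64003 (P1/RW1/US0/PS0)
  ✗ PROTECTION_VIOLATION  [4 reads]
#5 VA=0x8804140614D (w,kernel):
  lvl0: tbl 0x31, slot 17 ⇒ 0x66007 (P1/RW1/US1/PS0)
  lvl1: tbl 0x66, slot 1 ⇒ 0x69007 (P1/RW1/US1/PS0)
  lvl2: tbl 0x69, slot 10 ⇒ 0x6C007 (P1/RW1/US1/PS0)
  lvl3: tbl 0x6C, slot 6 ⇒ 0x6F007 (P1/RW1/US1/PS0)
  ⇒ phys 0x6F14D  [4 reads]
#6 VA=0x8402417F25 (w,kernel):
  lvl0: tbl 0x31, slot 1 ⇒ 0x73007 (P1/RW1/US1/PS0)
  lvl1: tbl 0x73, slot 16 ⇒ 0x75007 (P1/RW1/US1/PS0)
  lvl2: tbl 0x75, slot 18 ⇒ 0x79007 (P1/RW1/US1/PS0)
  lvl3: tbl 0x79, slot 23 ⇒ 0x1E006 (P0/RW1/US1/PS0)
  ✗ PAGE_NOT_PRESENT  [4 reads]

TLB: [["0xD8401E0C", "0x3D"], ["0x783C2411", "0x4B"], ["0xC0442010", "0x5A"], ["0x88041406", "0x6F"]]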